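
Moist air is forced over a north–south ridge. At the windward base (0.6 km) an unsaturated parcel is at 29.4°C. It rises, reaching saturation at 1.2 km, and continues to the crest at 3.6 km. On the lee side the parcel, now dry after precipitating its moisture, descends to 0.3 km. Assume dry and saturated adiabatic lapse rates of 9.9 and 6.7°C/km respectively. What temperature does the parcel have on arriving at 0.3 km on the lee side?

40.05°C

Dry to 1200 m: -9.9 × 0.6 km = -5.94°C, so T = 23.46°C.
Saturated to 3600 m: -6.7 × 2.4 km = -16.08°C, so T = 7.38°C.
Dry descent to 300 m: +9.9 × 3.3 km = +32.67°C, so T = 40.05°C.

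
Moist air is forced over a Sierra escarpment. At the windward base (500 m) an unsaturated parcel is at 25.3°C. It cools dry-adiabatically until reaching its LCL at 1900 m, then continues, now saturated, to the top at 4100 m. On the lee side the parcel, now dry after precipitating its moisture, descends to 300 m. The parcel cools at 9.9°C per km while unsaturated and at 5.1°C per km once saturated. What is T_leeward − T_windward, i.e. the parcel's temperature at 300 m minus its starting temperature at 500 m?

500–1900 m, dry: Δz = 1.4 km ⇒ ΔT = -13.86°C; T = 11.44°C
1900–4100 m, saturated: Δz = 2.2 km ⇒ ΔT = -11.22°C; T = 0.22°C
4100–300 m, dry descent: Δz = 3.8 km ⇒ ΔT = +37.62°C; T = 37.84°C
Net change vs windward start: 37.84 − 25.3 = +12.54°C

+12.54°C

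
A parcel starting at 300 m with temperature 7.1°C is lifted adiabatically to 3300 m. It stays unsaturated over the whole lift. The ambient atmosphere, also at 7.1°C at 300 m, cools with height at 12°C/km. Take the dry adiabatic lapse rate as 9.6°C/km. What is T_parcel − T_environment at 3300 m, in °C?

+7.2°C (parcel warmer than environment)

Parcel:
  From 300 m to 3300 m (dry): cools by 9.6 × 3 = 28.8°C, giving -21.7°C.
Environment:
  From 300 m to 3300 m (environment): cools by 12 × 3 = 36°C, giving -28.9°C.
T_parcel − T_env = -21.7 − (-28.9) = +7.2°C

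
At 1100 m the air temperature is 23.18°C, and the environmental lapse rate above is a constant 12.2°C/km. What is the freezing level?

3000 m

Height above start = (23.18 − 0) / 12.2 = 1.9 km
Altitude = 1100 m + 1900 m = 3000 m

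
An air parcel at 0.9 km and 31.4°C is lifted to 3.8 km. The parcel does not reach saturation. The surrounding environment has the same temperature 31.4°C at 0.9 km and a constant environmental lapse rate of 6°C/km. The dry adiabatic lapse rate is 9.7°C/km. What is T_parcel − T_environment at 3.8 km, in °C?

Parcel:
  900 → 3800 m (dry, 9.7°C/km): ΔT = -9.7 × 2.9 = -28.13°C → T = 3.27°C
Environment:
  900 → 3800 m (environment, 6°C/km): ΔT = -6 × 2.9 = -17.4°C → T = 14°C
T_parcel − T_env = 3.27 − 14 = -10.73°C

-10.73°C (parcel cooler than environment)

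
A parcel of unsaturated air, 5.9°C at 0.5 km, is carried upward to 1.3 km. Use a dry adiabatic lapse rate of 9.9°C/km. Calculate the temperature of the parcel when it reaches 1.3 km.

-2.02°C

From 500 m to 1300 m (dry adiabatic): cools by 9.9 × 0.8 = 7.92°C, giving -2.02°C.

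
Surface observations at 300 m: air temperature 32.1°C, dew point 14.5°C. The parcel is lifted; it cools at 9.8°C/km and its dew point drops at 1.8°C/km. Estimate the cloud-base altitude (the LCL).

T and T_d converge at 9.8 − 1.8 = 8°C per km
Height above start = (32.1 − 14.5) / 8 = 2.2 km
LCL altitude = 300 m + 2200 m = 2500 m

2500 m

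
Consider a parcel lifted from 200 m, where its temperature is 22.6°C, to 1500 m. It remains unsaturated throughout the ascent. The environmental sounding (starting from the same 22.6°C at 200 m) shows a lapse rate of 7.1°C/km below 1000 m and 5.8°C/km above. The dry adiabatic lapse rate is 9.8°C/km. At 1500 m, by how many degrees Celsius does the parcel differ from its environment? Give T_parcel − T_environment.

Parcel:
  Dry to 1500 m: -9.8 × 1.3 km = -12.74°C, so T = 9.86°C.
Environment:
  Environment, lower layer to 1000 m: -7.1 × 0.8 km = -5.68°C, so T = 16.92°C.
  Environment, upper layer to 1500 m: -5.8 × 0.5 km = -2.9°C, so T = 14.02°C.
T_parcel − T_env = 9.86 − 14.02 = -4.16°C

-4.16°C (parcel cooler than environment)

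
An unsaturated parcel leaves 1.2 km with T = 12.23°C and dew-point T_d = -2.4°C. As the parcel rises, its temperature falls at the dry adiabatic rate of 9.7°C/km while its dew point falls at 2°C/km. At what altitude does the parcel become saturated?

3.1 km

T and T_d converge at 9.7 − 2 = 7.7°C per km
Height above start = (12.23 − (-2.4)) / 7.7 = 1.9 km
LCL altitude = 1200 m + 1900 m = 3100 m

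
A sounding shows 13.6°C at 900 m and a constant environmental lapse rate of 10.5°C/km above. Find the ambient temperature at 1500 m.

7.3°C

900–1500 m, environmental: Δz = 0.6 km ⇒ ΔT = -6.3°C; T = 7.3°C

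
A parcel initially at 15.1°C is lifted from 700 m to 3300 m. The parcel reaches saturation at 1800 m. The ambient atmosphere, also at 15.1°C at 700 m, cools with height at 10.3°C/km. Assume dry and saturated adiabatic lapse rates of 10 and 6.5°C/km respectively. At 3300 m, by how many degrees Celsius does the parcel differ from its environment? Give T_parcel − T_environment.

+6.03°C (parcel warmer than environment)

Parcel:
  Dry to 1800 m: -10 × 1.1 km = -11°C, so T = 4.1°C.
  Saturated to 3300 m: -6.5 × 1.5 km = -9.75°C, so T = -5.65°C.
Environment:
  Environment to 3300 m: -10.3 × 2.6 km = -26.78°C, so T = -11.68°C.
T_parcel − T_env = -5.65 − (-11.68) = +6.03°C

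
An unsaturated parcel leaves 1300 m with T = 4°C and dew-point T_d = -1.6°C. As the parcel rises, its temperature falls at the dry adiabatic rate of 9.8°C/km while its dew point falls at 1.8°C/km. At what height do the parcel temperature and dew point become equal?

2000 m

T and T_d converge at 9.8 − 1.8 = 8°C per km
Height above start = (4 − (-1.6)) / 8 = 0.7 km
LCL altitude = 1300 m + 700 m = 2000 m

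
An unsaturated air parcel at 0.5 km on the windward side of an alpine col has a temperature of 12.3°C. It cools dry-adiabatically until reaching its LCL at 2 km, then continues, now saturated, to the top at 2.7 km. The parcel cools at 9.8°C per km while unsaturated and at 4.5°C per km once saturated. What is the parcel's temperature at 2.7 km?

500 → 2000 m (dry, 9.8°C/km): ΔT = -9.8 × 1.5 = -14.7°C → T = -2.4°C
2000 → 2700 m (saturated, 4.5°C/km): ΔT = -4.5 × 0.7 = -3.15°C → T = -5.55°C

-5.55°C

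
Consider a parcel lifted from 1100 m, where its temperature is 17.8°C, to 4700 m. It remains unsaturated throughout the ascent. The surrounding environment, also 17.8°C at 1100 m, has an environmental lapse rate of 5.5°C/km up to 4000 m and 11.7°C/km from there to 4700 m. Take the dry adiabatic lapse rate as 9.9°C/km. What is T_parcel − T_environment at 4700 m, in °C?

Parcel:
  From 1100 m to 4700 m (dry): cools by 9.9 × 3.6 = 35.64°C, giving -17.84°C.
Environment:
  From 1100 m to 4000 m (environment, lower layer): cools by 5.5 × 2.9 = 15.95°C, giving 1.85°C.
  From 4000 m to 4700 m (environment, upper layer): cools by 11.7 × 0.7 = 8.19°C, giving -6.34°C.
T_parcel − T_env = -17.84 − (-6.34) = -11.5°C

-11.5°C (parcel cooler than environment)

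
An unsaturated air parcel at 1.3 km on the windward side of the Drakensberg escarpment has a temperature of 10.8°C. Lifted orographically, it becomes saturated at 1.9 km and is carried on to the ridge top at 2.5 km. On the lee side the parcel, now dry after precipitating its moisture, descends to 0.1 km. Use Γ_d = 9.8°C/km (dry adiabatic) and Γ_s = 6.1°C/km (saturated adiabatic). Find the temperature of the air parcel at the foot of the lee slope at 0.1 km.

Dry to 1900 m: -9.8 × 0.6 km = -5.88°C, so T = 4.92°C.
Saturated to 2500 m: -6.1 × 0.6 km = -3.66°C, so T = 1.26°C.
Dry descent to 100 m: +9.8 × 2.4 km = +23.52°C, so T = 24.78°C.

24.78°C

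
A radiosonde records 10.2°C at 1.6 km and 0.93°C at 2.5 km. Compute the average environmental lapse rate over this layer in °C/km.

10.3°C/km

Γ = −ΔT/Δz = (10.2 − 0.93) / (2500 − 1600) m
  = 9.27°C / 0.9 km = 10.3°C/km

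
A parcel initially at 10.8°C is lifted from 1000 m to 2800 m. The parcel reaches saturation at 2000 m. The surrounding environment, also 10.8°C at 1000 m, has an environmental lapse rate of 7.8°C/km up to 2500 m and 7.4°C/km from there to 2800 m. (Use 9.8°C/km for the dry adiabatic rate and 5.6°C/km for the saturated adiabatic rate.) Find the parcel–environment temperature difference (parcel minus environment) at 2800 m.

-0.36°C (parcel cooler than environment)

Parcel:
  1000 → 2000 m (dry, 9.8°C/km): ΔT = -9.8 × 1 = -9.8°C → T = 1°C
  2000 → 2800 m (saturated, 5.6°C/km): ΔT = -5.6 × 0.8 = -4.48°C → T = -3.48°C
Environment:
  1000 → 2500 m (environment, lower layer, 7.8°C/km): ΔT = -7.8 × 1.5 = -11.7°C → T = -0.9°C
  2500 → 2800 m (environment, upper layer, 7.4°C/km): ΔT = -7.4 × 0.3 = -2.22°C → T = -3.12°C
T_parcel − T_env = -3.48 − (-3.12) = -0.36°C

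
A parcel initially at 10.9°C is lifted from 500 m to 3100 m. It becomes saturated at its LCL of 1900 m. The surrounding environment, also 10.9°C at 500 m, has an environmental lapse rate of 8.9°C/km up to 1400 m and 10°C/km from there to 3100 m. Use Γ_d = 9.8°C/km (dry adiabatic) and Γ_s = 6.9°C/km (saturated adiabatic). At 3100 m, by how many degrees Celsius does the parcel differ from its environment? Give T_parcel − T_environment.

+3.01°C (parcel warmer than environment)

Parcel:
  Dry to 1900 m: -9.8 × 1.4 km = -13.72°C, so T = -2.82°C.
  Saturated to 3100 m: -6.9 × 1.2 km = -8.28°C, so T = -11.1°C.
Environment:
  Environment, lower layer to 1400 m: -8.9 × 0.9 km = -8.01°C, so T = 2.89°C.
  Environment, upper layer to 3100 m: -10 × 1.7 km = -17°C, so T = -14.11°C.
T_parcel − T_env = -11.1 − (-14.11) = +3.01°C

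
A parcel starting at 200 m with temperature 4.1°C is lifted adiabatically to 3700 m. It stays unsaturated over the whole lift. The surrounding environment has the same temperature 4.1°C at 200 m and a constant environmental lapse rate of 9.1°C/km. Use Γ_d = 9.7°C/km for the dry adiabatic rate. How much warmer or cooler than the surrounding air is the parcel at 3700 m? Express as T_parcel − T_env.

-2.1°C (parcel cooler than environment)

Parcel:
  200–3700 m, dry: Δz = 3.5 km ⇒ ΔT = -33.95°C; T = -29.85°C
Environment:
  200–3700 m, environment: Δz = 3.5 km ⇒ ΔT = -31.85°C; T = -27.75°C
T_parcel − T_env = -29.85 − (-27.75) = -2.1°C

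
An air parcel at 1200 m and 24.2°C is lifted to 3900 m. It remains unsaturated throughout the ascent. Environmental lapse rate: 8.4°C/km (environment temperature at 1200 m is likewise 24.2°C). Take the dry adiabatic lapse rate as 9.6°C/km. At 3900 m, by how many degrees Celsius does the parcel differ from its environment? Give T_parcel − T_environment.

-3.24°C (parcel cooler than environment)

Parcel:
  1200–3900 m, dry: Δz = 2.7 km ⇒ ΔT = -25.92°C; T = -1.72°C
Environment:
  1200–3900 m, environment: Δz = 2.7 km ⇒ ΔT = -22.68°C; T = 1.52°C
T_parcel − T_env = -1.72 − 1.52 = -3.24°C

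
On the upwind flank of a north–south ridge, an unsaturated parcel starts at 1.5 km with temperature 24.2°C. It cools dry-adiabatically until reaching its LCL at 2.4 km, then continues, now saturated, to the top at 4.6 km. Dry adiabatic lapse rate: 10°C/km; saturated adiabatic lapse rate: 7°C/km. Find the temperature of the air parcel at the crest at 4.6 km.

1500–2400 m, dry: Δz = 0.9 km ⇒ ΔT = -9°C; T = 15.2°C
2400–4600 m, saturated: Δz = 2.2 km ⇒ ΔT = -15.4°C; T = -0.2°C

-0.2°C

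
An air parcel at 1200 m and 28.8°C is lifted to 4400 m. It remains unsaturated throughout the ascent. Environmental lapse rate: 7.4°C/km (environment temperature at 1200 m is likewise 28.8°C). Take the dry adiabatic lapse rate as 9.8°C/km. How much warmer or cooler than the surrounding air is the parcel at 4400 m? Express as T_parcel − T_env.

-7.68°C (parcel cooler than environment)

Parcel:
  1200–4400 m, dry: Δz = 3.2 km ⇒ ΔT = -31.36°C; T = -2.56°C
Environment:
  1200–4400 m, environment: Δz = 3.2 km ⇒ ΔT = -23.68°C; T = 5.12°C
T_parcel − T_env = -2.56 − 5.12 = -7.68°C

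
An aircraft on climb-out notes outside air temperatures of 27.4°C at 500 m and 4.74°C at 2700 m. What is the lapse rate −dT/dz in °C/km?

Γ = −ΔT/Δz = (27.4 − 4.74) / (2700 − 500) m
  = 22.66°C / 2.2 km = 10.3°C/km

10.3°C/km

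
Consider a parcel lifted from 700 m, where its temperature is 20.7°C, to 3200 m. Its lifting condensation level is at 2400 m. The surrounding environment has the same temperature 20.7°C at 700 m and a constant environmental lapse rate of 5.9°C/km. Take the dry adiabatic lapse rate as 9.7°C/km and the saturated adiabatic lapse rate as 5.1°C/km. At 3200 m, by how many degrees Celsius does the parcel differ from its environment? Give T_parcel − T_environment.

Parcel:
  700 → 2400 m (dry, 9.7°C/km): ΔT = -9.7 × 1.7 = -16.49°C → T = 4.21°C
  2400 → 3200 m (saturated, 5.1°C/km): ΔT = -5.1 × 0.8 = -4.08°C → T = 0.13°C
Environment:
  700 → 3200 m (environment, 5.9°C/km): ΔT = -5.9 × 2.5 = -14.75°C → T = 5.95°C
T_parcel − T_env = 0.13 − 5.95 = -5.82°C

-5.82°C (parcel cooler than environment)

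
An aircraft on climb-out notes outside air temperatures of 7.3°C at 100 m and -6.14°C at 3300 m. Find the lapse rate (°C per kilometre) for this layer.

Γ = −ΔT/Δz = (7.3 − (-6.14)) / (3300 − 100) m
  = 13.44°C / 3.2 km = 4.2°C/km

4.2°C/km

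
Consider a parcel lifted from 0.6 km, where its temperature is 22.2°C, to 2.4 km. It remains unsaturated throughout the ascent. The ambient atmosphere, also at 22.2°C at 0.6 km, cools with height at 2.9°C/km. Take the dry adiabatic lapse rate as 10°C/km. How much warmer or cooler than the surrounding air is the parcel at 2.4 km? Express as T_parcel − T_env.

Parcel:
  600–2400 m, dry: Δz = 1.8 km ⇒ ΔT = -18°C; T = 4.2°C
Environment:
  600–2400 m, environment: Δz = 1.8 km ⇒ ΔT = -5.22°C; T = 16.98°C
T_parcel − T_env = 4.2 − 16.98 = -12.78°C

-12.78°C (parcel cooler than environment)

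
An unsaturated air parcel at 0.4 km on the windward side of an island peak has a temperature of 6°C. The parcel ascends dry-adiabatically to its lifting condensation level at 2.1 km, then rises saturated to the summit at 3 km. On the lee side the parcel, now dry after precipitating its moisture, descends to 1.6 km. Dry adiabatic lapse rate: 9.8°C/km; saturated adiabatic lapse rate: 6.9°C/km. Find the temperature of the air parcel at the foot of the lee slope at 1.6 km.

-3.15°C

From 400 m to 2100 m (dry): cools by 9.8 × 1.7 = 16.66°C, giving -10.66°C.
From 2100 m to 3000 m (saturated): cools by 6.9 × 0.9 = 6.21°C, giving -16.87°C.
From 3000 m to 1600 m (dry descent): warms by 9.8 × 1.4 = 13.72°C, giving -3.15°C.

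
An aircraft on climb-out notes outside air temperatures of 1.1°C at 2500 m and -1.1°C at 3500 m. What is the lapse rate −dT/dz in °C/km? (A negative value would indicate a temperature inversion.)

Γ = −ΔT/Δz = (1.1 − (-1.1)) / (3500 − 2500) m
  = 2.2°C / 1 km = 2.2°C/km

2.2°C/km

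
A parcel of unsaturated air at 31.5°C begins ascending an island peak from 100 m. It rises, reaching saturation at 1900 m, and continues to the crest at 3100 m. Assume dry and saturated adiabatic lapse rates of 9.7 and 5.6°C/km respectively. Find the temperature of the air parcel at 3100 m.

7.32°C

100 → 1900 m (dry, 9.7°C/km): ΔT = -9.7 × 1.8 = -17.46°C → T = 14.04°C
1900 → 3100 m (saturated, 5.6°C/km): ΔT = -5.6 × 1.2 = -6.72°C → T = 7.32°C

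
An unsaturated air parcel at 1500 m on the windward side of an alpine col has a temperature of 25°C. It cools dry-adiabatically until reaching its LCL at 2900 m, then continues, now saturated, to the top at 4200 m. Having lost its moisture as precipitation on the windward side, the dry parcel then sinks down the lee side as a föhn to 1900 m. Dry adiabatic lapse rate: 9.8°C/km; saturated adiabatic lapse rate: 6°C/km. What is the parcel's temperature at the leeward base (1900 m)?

From 1500 m to 2900 m (dry): cools by 9.8 × 1.4 = 13.72°C, giving 11.28°C.
From 2900 m to 4200 m (saturated): cools by 6 × 1.3 = 7.8°C, giving 3.48°C.
From 4200 m to 1900 m (dry descent): warms by 9.8 × 2.3 = 22.54°C, giving 26.02°C.

26.02°C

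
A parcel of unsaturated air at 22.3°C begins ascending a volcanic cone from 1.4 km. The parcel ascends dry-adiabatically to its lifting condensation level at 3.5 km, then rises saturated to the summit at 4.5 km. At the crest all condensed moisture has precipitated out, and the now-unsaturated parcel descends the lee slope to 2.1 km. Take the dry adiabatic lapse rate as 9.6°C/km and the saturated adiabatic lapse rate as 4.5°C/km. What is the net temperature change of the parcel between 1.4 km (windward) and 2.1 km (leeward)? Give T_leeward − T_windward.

Dry to 3500 m: -9.6 × 2.1 km = -20.16°C, so T = 2.14°C.
Saturated to 4500 m: -4.5 × 1 km = -4.5°C, so T = -2.36°C.
Dry descent to 2100 m: +9.6 × 2.4 km = +23.04°C, so T = 20.68°C.
Net change vs windward start: 20.68 − 22.3 = -1.62°C

-1.62°C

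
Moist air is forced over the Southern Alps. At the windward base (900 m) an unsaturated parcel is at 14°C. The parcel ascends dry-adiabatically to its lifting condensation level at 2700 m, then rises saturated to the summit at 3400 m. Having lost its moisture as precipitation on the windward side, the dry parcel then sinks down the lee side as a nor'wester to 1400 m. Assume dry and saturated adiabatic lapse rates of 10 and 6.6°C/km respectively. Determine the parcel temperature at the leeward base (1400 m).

11.38°C

900–2700 m, dry: Δz = 1.8 km ⇒ ΔT = -18°C; T = -4°C
2700–3400 m, saturated: Δz = 0.7 km ⇒ ΔT = -4.62°C; T = -8.62°C
3400–1400 m, dry descent: Δz = 2 km ⇒ ΔT = +20°C; T = 11.38°C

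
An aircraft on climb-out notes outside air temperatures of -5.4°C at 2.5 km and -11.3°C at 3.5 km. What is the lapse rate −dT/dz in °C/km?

5.9°C/km

Γ = −ΔT/Δz = (-5.4 − (-11.3)) / (3500 − 2500) m
  = 5.9°C / 1 km = 5.9°C/km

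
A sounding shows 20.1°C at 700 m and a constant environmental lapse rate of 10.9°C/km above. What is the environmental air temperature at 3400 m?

700–3400 m, environmental: Δz = 2.7 km ⇒ ΔT = -29.43°C; T = -9.33°C

-9.33°C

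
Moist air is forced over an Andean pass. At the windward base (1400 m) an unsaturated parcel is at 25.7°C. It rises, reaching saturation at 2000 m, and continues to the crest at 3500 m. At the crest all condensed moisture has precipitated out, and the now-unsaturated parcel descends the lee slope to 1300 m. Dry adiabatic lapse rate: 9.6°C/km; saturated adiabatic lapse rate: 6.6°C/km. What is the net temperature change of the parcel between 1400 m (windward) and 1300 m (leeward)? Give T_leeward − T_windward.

+5.46°C

1400–2000 m, dry: Δz = 0.6 km ⇒ ΔT = -5.76°C; T = 19.94°C
2000–3500 m, saturated: Δz = 1.5 km ⇒ ΔT = -9.9°C; T = 10.04°C
3500–1300 m, dry descent: Δz = 2.2 km ⇒ ΔT = +21.12°C; T = 31.16°C
Net change vs windward start: 31.16 − 25.7 = +5.46°C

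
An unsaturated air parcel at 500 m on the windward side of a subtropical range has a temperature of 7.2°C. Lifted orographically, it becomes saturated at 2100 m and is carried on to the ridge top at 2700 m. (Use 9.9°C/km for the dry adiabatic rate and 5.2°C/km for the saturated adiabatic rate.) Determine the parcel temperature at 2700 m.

-11.76°C

From 500 m to 2100 m (dry): cools by 9.9 × 1.6 = 15.84°C, giving -8.64°C.
From 2100 m to 2700 m (saturated): cools by 5.2 × 0.6 = 3.12°C, giving -11.76°C.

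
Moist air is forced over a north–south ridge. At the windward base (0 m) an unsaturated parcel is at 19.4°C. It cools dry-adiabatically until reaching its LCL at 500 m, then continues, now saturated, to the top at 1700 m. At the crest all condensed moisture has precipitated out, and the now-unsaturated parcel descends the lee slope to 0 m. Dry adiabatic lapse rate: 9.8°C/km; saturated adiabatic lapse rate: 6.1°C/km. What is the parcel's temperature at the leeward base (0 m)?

From 0 m to 500 m (dry): cools by 9.8 × 0.5 = 4.9°C, giving 14.5°C.
From 500 m to 1700 m (saturated): cools by 6.1 × 1.2 = 7.32°C, giving 7.18°C.
From 1700 m to 0 m (dry descent): warms by 9.8 × 1.7 = 16.66°C, giving 23.84°C.

23.84°C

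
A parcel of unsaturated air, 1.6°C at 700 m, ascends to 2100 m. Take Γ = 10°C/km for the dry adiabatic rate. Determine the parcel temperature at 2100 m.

-12.4°C

From 700 m to 2100 m (dry adiabatic): cools by 10 × 1.4 = 14°C, giving -12.4°C.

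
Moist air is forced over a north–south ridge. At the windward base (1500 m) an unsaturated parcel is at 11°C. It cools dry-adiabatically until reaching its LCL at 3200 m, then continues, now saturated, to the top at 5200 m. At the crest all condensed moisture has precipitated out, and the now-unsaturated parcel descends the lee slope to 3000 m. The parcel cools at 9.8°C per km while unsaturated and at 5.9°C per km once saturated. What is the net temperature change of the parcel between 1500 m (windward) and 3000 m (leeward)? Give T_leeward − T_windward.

-6.9°C

Dry to 3200 m: -9.8 × 1.7 km = -16.66°C, so T = -5.66°C.
Saturated to 5200 m: -5.9 × 2 km = -11.8°C, so T = -17.46°C.
Dry descent to 3000 m: +9.8 × 2.2 km = +21.56°C, so T = 4.1°C.
Net change vs windward start: 4.1 − 11 = -6.9°C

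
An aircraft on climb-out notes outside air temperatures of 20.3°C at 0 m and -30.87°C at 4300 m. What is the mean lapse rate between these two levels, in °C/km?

Γ = −ΔT/Δz = (20.3 − (-30.87)) / (4300 − 0) m
  = 51.17°C / 4.3 km = 11.9°C/km

11.9°C/km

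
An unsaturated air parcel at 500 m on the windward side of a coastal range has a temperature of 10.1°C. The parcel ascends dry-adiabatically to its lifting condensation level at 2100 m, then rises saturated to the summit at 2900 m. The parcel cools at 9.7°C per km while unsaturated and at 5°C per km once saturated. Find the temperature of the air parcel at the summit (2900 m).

500–2100 m, dry: Δz = 1.6 km ⇒ ΔT = -15.52°C; T = -5.42°C
2100–2900 m, saturated: Δz = 0.8 km ⇒ ΔT = -4°C; T = -9.42°C

-9.42°C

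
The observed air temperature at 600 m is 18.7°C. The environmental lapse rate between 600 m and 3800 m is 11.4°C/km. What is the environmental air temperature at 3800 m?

From 600 m to 3800 m (environmental): cools by 11.4 × 3.2 = 36.48°C, giving -17.78°C.

-17.78°C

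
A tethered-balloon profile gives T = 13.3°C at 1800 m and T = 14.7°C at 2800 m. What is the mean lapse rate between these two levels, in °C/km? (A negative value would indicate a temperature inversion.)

Γ = −ΔT/Δz = (13.3 − 14.7) / (2800 − 1800) m
  = -1.4°C / 1 km = -1.4°C/km

-1.4°C/km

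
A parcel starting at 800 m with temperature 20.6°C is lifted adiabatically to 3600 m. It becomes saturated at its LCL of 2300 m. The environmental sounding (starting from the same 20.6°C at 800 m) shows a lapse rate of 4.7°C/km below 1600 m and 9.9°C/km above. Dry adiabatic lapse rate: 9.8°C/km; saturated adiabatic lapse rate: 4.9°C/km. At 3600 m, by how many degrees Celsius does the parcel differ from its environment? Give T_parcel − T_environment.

+2.49°C (parcel warmer than environment)

Parcel:
  Dry to 2300 m: -9.8 × 1.5 km = -14.7°C, so T = 5.9°C.
  Saturated to 3600 m: -4.9 × 1.3 km = -6.37°C, so T = -0.47°C.
Environment:
  Environment, lower layer to 1600 m: -4.7 × 0.8 km = -3.76°C, so T = 16.84°C.
  Environment, upper layer to 3600 m: -9.9 × 2 km = -19.8°C, so T = -2.96°C.
T_parcel − T_env = -0.47 − (-2.96) = +2.49°C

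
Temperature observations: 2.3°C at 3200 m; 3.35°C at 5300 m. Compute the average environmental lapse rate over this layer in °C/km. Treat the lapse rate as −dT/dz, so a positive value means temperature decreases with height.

-0.5°C/km

Γ = −ΔT/Δz = (2.3 − 3.35) / (5300 − 3200) m
  = -1.05°C / 2.1 km = -0.5°C/km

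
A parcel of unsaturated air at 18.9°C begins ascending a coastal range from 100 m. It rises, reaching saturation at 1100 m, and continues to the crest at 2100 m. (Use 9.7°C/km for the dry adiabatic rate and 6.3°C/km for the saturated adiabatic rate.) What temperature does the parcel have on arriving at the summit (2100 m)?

2.9°C

Dry to 1100 m: -9.7 × 1 km = -9.7°C, so T = 9.2°C.
Saturated to 2100 m: -6.3 × 1 km = -6.3°C, so T = 2.9°C.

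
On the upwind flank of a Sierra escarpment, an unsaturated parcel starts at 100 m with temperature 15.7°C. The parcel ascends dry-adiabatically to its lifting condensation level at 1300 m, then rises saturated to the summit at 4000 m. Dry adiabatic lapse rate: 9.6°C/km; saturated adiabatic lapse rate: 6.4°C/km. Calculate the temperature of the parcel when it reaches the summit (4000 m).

-13.1°C

100–1300 m, dry: Δz = 1.2 km ⇒ ΔT = -11.52°C; T = 4.18°C
1300–4000 m, saturated: Δz = 2.7 km ⇒ ΔT = -17.28°C; T = -13.1°C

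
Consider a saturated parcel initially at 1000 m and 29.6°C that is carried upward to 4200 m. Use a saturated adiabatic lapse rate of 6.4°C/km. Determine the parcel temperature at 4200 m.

1000 → 4200 m (saturated adiabatic, 6.4°C/km): ΔT = -6.4 × 3.2 = -20.48°C → T = 9.12°C

9.12°C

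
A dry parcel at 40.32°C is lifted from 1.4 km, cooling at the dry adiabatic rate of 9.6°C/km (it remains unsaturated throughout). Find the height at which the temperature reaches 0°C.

Height above start = (40.32 − 0) / 9.6 = 4.2 km
Altitude = 1400 m + 4200 m = 5600 m

5.6 km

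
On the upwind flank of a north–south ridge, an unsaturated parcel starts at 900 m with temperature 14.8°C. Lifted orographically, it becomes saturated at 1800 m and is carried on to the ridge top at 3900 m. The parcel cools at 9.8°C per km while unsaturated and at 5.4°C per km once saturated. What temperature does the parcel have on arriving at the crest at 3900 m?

900 → 1800 m (dry, 9.8°C/km): ΔT = -9.8 × 0.9 = -8.82°C → T = 5.98°C
1800 → 3900 m (saturated, 5.4°C/km): ΔT = -5.4 × 2.1 = -11.34°C → T = -5.36°C

-5.36°C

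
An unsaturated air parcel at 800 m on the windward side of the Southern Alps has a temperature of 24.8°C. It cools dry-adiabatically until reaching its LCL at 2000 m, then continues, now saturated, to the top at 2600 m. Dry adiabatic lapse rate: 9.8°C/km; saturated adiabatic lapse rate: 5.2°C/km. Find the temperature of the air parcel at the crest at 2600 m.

9.92°C

Dry to 2000 m: -9.8 × 1.2 km = -11.76°C, so T = 13.04°C.
Saturated to 2600 m: -5.2 × 0.6 km = -3.12°C, so T = 9.92°C.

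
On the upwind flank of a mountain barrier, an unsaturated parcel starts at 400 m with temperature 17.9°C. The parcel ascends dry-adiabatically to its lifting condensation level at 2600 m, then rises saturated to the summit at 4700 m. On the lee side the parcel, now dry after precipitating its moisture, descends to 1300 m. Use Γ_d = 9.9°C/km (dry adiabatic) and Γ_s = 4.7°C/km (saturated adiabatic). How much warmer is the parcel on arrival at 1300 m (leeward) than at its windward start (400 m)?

From 400 m to 2600 m (dry): cools by 9.9 × 2.2 = 21.78°C, giving -3.88°C.
From 2600 m to 4700 m (saturated): cools by 4.7 × 2.1 = 9.87°C, giving -13.75°C.
From 4700 m to 1300 m (dry descent): warms by 9.9 × 3.4 = 33.66°C, giving 19.91°C.
Net change vs windward start: 19.91 − 17.9 = +2.01°C

+2.01°C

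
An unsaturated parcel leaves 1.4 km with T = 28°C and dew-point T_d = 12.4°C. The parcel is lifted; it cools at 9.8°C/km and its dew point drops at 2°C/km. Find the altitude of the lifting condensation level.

3.4 km

T and T_d converge at 9.8 − 2 = 7.8°C per km
Height above start = (28 − 12.4) / 7.8 = 2 km
LCL altitude = 1400 m + 2000 m = 3400 m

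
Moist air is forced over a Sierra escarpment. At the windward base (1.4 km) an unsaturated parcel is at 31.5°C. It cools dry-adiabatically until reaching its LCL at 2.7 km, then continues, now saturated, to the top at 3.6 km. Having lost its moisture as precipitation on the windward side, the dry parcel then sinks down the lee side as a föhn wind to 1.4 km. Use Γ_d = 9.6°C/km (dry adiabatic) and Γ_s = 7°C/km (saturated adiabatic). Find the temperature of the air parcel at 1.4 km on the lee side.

33.84°C

1400 → 2700 m (dry, 9.6°C/km): ΔT = -9.6 × 1.3 = -12.48°C → T = 19.02°C
2700 → 3600 m (saturated, 7°C/km): ΔT = -7 × 0.9 = -6.3°C → T = 12.72°C
3600 → 1400 m (dry descent, 9.6°C/km): ΔT = +9.6 × 2.2 = +21.12°C → T = 33.84°C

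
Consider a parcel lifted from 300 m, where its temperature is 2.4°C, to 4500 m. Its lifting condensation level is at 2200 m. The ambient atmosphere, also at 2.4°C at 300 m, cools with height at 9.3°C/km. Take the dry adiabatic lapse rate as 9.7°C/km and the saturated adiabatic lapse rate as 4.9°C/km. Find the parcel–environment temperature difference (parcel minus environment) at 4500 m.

Parcel:
  300–2200 m, dry: Δz = 1.9 km ⇒ ΔT = -18.43°C; T = -16.03°C
  2200–4500 m, saturated: Δz = 2.3 km ⇒ ΔT = -11.27°C; T = -27.3°C
Environment:
  300–4500 m, environment: Δz = 4.2 km ⇒ ΔT = -39.06°C; T = -36.66°C
T_parcel − T_env = -27.3 − (-36.66) = +9.36°C

+9.36°C (parcel warmer than environment)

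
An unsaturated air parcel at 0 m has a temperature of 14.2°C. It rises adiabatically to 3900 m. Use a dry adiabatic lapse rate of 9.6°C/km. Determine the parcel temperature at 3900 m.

-23.24°C

From 0 m to 3900 m (dry adiabatic): cools by 9.6 × 3.9 = 37.44°C, giving -23.24°C.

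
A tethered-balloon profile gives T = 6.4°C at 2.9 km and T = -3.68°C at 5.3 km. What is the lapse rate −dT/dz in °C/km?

Γ = −ΔT/Δz = (6.4 − (-3.68)) / (5300 − 2900) m
  = 10.08°C / 2.4 km = 4.2°C/km

4.2°C/km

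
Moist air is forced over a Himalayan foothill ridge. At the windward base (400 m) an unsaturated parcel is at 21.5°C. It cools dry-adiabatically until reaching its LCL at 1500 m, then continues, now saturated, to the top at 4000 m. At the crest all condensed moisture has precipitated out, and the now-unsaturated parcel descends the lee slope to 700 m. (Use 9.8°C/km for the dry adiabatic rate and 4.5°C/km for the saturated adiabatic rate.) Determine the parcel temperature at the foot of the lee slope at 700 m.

31.81°C

From 400 m to 1500 m (dry): cools by 9.8 × 1.1 = 10.78°C, giving 10.72°C.
From 1500 m to 4000 m (saturated): cools by 4.5 × 2.5 = 11.25°C, giving -0.53°C.
From 4000 m to 700 m (dry descent): warms by 9.8 × 3.3 = 32.34°C, giving 31.81°C.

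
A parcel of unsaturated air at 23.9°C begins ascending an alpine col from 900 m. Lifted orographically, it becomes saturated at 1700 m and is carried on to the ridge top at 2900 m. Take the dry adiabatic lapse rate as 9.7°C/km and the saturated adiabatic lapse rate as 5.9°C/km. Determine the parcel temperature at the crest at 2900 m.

900–1700 m, dry: Δz = 0.8 km ⇒ ΔT = -7.76°C; T = 16.14°C
1700–2900 m, saturated: Δz = 1.2 km ⇒ ΔT = -7.08°C; T = 9.06°C

9.06°C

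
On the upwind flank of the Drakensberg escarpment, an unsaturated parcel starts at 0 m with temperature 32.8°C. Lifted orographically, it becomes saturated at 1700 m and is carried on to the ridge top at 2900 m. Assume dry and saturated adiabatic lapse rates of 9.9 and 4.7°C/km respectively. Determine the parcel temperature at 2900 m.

10.33°C

From 0 m to 1700 m (dry): cools by 9.9 × 1.7 = 16.83°C, giving 15.97°C.
From 1700 m to 2900 m (saturated): cools by 4.7 × 1.2 = 5.64°C, giving 10.33°C.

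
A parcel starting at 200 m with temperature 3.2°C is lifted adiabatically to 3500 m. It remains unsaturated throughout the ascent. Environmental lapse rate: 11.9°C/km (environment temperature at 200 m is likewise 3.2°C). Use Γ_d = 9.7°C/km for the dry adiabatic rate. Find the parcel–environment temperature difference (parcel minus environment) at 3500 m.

+7.26°C (parcel warmer than environment)

Parcel:
  From 200 m to 3500 m (dry): cools by 9.7 × 3.3 = 32.01°C, giving -28.81°C.
Environment:
  From 200 m to 3500 m (environment): cools by 11.9 × 3.3 = 39.27°C, giving -36.07°C.
T_parcel − T_env = -28.81 − (-36.07) = +7.26°C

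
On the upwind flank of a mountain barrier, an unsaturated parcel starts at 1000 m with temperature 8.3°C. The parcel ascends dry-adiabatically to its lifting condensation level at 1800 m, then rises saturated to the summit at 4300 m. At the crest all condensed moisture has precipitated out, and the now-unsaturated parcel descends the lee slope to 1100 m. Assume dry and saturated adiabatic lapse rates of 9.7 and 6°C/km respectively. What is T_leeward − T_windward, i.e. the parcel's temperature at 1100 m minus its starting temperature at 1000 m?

+8.28°C

From 1000 m to 1800 m (dry): cools by 9.7 × 0.8 = 7.76°C, giving 0.54°C.
From 1800 m to 4300 m (saturated): cools by 6 × 2.5 = 15°C, giving -14.46°C.
From 4300 m to 1100 m (dry descent): warms by 9.7 × 3.2 = 31.04°C, giving 16.58°C.
Net change vs windward start: 16.58 − 8.3 = +8.28°C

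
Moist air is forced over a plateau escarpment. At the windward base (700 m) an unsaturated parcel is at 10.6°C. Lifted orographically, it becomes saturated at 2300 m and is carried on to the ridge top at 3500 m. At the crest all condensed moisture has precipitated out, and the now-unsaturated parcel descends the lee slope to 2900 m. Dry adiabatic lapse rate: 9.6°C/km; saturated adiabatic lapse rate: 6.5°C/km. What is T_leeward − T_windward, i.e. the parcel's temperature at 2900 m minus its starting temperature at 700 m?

-17.4°C

From 700 m to 2300 m (dry): cools by 9.6 × 1.6 = 15.36°C, giving -4.76°C.
From 2300 m to 3500 m (saturated): cools by 6.5 × 1.2 = 7.8°C, giving -12.56°C.
From 3500 m to 2900 m (dry descent): warms by 9.6 × 0.6 = 5.76°C, giving -6.8°C.
Net change vs windward start: -6.8 − 10.6 = -17.4°C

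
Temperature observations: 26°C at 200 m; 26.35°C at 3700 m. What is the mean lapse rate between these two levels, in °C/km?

-0.1°C/km

Γ = −ΔT/Δz = (26 − 26.35) / (3700 − 200) m
  = -0.35°C / 3.5 km = -0.1°C/km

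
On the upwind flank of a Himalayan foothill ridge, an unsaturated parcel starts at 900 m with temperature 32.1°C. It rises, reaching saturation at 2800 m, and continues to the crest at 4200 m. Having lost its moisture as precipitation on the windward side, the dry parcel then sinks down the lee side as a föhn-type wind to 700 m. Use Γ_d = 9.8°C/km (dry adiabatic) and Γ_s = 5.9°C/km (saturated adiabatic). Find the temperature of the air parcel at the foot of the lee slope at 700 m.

39.52°C

900–2800 m, dry: Δz = 1.9 km ⇒ ΔT = -18.62°C; T = 13.48°C
2800–4200 m, saturated: Δz = 1.4 km ⇒ ΔT = -8.26°C; T = 5.22°C
4200–700 m, dry descent: Δz = 3.5 km ⇒ ΔT = +34.3°C; T = 39.52°C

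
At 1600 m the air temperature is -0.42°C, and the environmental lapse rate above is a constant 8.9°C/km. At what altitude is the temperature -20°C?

3800 m

Height above start = (-0.42 − (-20)) / 8.9 = 2.2 km
Altitude = 1600 m + 2200 m = 3800 m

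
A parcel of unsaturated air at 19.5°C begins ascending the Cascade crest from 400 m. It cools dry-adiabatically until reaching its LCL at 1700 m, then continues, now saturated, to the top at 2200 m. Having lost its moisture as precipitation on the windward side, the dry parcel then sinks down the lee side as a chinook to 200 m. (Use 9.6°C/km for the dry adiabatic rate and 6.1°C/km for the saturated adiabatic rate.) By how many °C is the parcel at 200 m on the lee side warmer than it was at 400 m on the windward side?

From 400 m to 1700 m (dry): cools by 9.6 × 1.3 = 12.48°C, giving 7.02°C.
From 1700 m to 2200 m (saturated): cools by 6.1 × 0.5 = 3.05°C, giving 3.97°C.
From 2200 m to 200 m (dry descent): warms by 9.6 × 2 = 19.2°C, giving 23.17°C.
Net change vs windward start: 23.17 − 19.5 = +3.67°C

+3.67°C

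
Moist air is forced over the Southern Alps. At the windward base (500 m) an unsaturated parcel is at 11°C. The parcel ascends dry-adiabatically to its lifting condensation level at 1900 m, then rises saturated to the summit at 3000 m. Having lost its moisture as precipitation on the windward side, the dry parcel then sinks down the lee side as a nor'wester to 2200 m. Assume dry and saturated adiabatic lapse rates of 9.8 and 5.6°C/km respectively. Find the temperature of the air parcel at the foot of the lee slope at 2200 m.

-1.04°C

500 → 1900 m (dry, 9.8°C/km): ΔT = -9.8 × 1.4 = -13.72°C → T = -2.72°C
1900 → 3000 m (saturated, 5.6°C/km): ΔT = -5.6 × 1.1 = -6.16°C → T = -8.88°C
3000 → 2200 m (dry descent, 9.8°C/km): ΔT = +9.8 × 0.8 = +7.84°C → T = -1.04°C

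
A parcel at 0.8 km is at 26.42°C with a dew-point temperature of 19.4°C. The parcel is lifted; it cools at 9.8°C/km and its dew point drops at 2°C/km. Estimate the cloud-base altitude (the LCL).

1.7 km

T and T_d converge at 9.8 − 2 = 7.8°C per km
Height above start = (26.42 − 19.4) / 7.8 = 0.9 km
LCL altitude = 800 m + 900 m = 1700 m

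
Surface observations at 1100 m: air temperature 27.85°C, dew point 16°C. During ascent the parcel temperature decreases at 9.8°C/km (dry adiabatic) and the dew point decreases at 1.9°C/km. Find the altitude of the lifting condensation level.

2600 m

T and T_d converge at 9.8 − 1.9 = 7.9°C per km
Height above start = (27.85 − 16) / 7.9 = 1.5 km
LCL altitude = 1100 m + 1500 m = 2600 m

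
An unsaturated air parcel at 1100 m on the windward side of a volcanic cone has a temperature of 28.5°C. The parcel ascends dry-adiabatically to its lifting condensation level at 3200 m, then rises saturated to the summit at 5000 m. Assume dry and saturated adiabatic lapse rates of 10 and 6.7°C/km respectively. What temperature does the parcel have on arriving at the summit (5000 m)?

1100–3200 m, dry: Δz = 2.1 km ⇒ ΔT = -21°C; T = 7.5°C
3200–5000 m, saturated: Δz = 1.8 km ⇒ ΔT = -12.06°C; T = -4.56°C

-4.56°C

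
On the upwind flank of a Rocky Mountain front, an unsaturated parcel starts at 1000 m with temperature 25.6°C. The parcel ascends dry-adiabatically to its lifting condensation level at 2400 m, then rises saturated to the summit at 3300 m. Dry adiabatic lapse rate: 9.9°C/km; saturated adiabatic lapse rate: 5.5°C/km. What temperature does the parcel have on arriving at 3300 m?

Dry to 2400 m: -9.9 × 1.4 km = -13.86°C, so T = 11.74°C.
Saturated to 3300 m: -5.5 × 0.9 km = -4.95°C, so T = 6.79°C.

6.79°C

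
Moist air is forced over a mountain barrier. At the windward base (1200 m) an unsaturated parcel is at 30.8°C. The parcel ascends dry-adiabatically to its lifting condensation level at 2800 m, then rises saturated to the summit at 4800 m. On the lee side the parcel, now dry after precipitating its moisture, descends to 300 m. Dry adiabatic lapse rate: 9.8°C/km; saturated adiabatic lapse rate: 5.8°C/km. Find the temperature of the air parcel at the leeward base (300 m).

47.62°C

Dry to 2800 m: -9.8 × 1.6 km = -15.68°C, so T = 15.12°C.
Saturated to 4800 m: -5.8 × 2 km = -11.6°C, so T = 3.52°C.
Dry descent to 300 m: +9.8 × 4.5 km = +44.1°C, so T = 47.62°C.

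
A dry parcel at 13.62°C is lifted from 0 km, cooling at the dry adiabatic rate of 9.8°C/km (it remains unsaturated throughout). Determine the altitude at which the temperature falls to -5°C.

1.9 km

Height above start = (13.62 − (-5)) / 9.8 = 1.9 km
Altitude = 0 m + 1900 m = 1900 m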